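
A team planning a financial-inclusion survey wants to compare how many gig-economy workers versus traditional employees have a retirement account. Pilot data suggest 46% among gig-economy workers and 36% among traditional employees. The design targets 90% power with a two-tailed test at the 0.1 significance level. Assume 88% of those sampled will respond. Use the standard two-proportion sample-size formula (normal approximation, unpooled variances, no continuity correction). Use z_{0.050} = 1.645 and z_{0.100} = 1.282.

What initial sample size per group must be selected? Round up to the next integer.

n = 467 per group

n = (z_{α/2} + z_β)² · [p₁(1−p₁) + p₂(1−p₂)] / (p₁ − p₂)²
  = (1.645 + 1.282)² · (0.46·0.54 + 0.36·0.64) / (0.10)²
  = (2.927)² · (0.2484 + 0.2304) / 0.0100
  = 8.5673 · 0.4788 / 0.0100
  = 410.20
Adjust for 88% response: 410.20 / 0.88 = 466.14.
Round up → n = 467 per group.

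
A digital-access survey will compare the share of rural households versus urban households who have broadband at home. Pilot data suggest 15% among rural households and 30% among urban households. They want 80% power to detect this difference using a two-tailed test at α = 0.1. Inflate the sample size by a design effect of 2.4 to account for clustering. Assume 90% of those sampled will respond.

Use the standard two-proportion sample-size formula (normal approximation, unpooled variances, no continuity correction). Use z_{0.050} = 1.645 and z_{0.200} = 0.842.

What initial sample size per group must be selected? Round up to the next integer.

n = (z_{α/2} + z_β)² · [p₁(1−p₁) + p₂(1−p₂)] / (p₁ − p₂)²
  = (1.645 + 0.842)² · (0.15·0.85 + 0.30·0.70) / (-0.15)²
  = (2.487)² · (0.1275 + 0.2100) / 0.0225
  = 6.1852 · 0.3375 / 0.0225
  = 92.78
Design effect: 2.4 × 92.78 = 222.67.
Adjust for 90% response: 222.67 / 0.90 = 247.41.
Round up → n = 248 per group.

n = 248 per group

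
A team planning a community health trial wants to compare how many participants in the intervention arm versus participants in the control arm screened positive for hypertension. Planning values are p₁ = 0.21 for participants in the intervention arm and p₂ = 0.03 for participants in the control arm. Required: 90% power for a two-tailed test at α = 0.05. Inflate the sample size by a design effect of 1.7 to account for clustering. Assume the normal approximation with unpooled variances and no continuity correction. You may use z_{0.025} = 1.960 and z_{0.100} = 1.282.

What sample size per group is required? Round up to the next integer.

n = 108 per group

n = (z_{α/2} + z_β)² · [p₁(1−p₁) + p₂(1−p₂)] / (p₁ − p₂)²
  = (1.960 + 1.282)² · (0.21·0.79 + 0.03·0.97) / (0.18)²
  = (3.242)² · (0.1659 + 0.0291) / 0.0324
  = 10.5106 · 0.1950 / 0.0324
  = 63.26
Design effect: 1.7 × 63.26 = 107.54.
Round up → n = 108 per group.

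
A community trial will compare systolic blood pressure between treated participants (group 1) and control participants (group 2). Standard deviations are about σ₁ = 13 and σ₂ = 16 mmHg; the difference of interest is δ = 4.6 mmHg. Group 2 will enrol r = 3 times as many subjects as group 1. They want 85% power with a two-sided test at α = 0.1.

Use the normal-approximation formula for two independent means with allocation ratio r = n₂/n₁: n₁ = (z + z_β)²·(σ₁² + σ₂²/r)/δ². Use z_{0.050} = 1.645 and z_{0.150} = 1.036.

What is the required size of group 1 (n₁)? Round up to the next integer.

n₁ = 87

n₁ = (z_{α/2} + z_β)² · (σ₁² + σ₂²/r) / δ²
   = (1.645 + 1.036)² · (13² + 16²/3) / 4.6²
   = 7.1878 · (169 + 85.3333) / 21.16
   = 7.1878 · 254.3333 / 21.16
   = 86.39
Round up → n₁ = 87; n₂ = r·n₁ = 3 × 87 = 261.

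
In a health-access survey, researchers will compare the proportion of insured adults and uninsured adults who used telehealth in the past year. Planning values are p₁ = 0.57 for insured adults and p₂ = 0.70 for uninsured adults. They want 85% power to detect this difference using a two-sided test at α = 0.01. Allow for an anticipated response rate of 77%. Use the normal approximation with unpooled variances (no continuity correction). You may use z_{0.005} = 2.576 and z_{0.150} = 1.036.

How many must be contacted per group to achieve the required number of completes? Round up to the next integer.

n = (z_{α/2} + z_β)² · [p₁(1−p₁) + p₂(1−p₂)] / (p₁ − p₂)²
  = (2.576 + 1.036)² · (0.57·0.43 + 0.70·0.30) / (-0.13)²
  = (3.612)² · (0.2451 + 0.2100) / 0.0169
  = 13.0465 · 0.4551 / 0.0169
  = 351.33
Adjust for 77% response: 351.33 / 0.77 = 456.27.
Round up → n = 457 per group.

n = 457 per group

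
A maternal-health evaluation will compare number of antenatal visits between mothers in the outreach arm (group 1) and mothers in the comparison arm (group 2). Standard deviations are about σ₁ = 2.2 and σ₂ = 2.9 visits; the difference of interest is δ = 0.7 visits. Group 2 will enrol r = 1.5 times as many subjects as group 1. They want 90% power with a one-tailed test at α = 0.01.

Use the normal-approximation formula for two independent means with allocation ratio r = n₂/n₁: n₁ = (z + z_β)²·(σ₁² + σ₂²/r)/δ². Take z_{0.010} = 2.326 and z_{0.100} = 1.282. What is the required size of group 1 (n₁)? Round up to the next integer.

n₁ = 278

n₁ = (z_α + z_β)² · (σ₁² + σ₂²/r) / δ²
   = (2.326 + 1.282)² · (2.2² + 2.9²/1.5) / 0.7²
   = 13.0177 · (4.84 + 5.6067) / 0.49
   = 13.0177 · 10.4467 / 0.49
   = 277.53
Round up → n₁ = 278; n₂ = r·n₁ = 1.5 × 278 = 417.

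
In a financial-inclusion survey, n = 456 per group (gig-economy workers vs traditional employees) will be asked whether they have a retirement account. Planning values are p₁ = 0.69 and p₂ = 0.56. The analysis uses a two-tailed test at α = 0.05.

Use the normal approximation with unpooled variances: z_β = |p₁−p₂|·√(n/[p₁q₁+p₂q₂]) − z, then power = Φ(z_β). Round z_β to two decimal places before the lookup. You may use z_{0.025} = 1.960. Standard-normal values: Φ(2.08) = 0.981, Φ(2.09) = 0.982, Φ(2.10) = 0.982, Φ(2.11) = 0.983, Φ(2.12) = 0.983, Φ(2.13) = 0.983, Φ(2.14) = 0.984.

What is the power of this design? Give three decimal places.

Power ≈ 0.983

z_β = |p₁−p₂|·√(n/[p₁q₁+p₂q₂]) − z_{α/2}
    = 0.13 · √(456/0.4603) − 1.960
    = 0.13 · 31.4747 − 1.960
    = 4.0917 − 1.960 = 2.1317 → 2.13
Power = Φ(2.13) = 0.983.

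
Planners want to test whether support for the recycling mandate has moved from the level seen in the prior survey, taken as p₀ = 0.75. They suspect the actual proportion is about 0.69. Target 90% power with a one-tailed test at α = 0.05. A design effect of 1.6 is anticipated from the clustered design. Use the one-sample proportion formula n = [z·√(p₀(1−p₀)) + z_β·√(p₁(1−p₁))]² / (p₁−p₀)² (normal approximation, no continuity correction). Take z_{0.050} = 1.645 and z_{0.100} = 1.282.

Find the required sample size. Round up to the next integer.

n = 758

n = [z_α·√(p₀q₀) + z_β·√(p₁q₁)]² / (p₁ − p₀)²
  = [1.645·√(0.75·0.25) + 1.282·√(0.69·0.31)]² / (-0.06)²
  = [1.645·0.4330 + 1.282·0.4625]² / 0.0036
  = [1.3052]² / 0.0036
  = 473.22
Design effect: 1.6 × 473.22 = 757.16.
Round up → n = 758.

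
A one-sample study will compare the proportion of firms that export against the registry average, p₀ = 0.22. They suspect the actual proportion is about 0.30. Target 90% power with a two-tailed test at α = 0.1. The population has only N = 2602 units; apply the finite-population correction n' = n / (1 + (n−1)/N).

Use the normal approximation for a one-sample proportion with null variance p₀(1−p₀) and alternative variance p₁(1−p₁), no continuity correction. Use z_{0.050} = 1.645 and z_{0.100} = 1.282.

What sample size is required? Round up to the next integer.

n = [z_{α/2}·√(p₀q₀) + z_β·√(p₁q₁)]² / (p₁ − p₀)²
  = [1.645·√(0.22·0.78) + 1.282·√(0.30·0.70)]² / (0.08)²
  = [1.645·0.4142 + 1.282·0.4583]² / 0.0064
  = [1.2689]² / 0.0064
  = 251.59
Finite-population correction (N = 2602): 251.59 / (1 + (251.59 − 1)/2602) = 229.49.
Round up → n = 230.

n = 230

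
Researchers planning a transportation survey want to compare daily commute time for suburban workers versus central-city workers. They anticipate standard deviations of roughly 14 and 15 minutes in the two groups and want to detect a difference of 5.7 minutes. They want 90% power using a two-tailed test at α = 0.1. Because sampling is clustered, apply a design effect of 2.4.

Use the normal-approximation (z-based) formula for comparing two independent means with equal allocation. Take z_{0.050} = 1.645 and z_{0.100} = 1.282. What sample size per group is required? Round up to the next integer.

n = (z_{α/2} + z_β)² · (σ₁² + σ₂²) / δ²
  = (1.645 + 1.282)² · (14² + 15² = 421) / 5.7²
  = 8.5673 · 421 / 32.49
  = 111.01
Design effect: 2.4 × 111.01 = 266.43.
Round up → n = 267 per group.

n = 267 per group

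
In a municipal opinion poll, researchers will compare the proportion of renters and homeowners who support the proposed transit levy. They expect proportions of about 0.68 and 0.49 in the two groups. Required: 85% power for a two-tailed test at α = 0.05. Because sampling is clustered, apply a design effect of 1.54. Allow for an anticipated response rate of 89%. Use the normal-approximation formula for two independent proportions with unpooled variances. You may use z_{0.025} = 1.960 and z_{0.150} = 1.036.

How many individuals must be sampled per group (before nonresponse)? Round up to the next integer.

n = (z_{α/2} + z_β)² · [p₁(1−p₁) + p₂(1−p₂)] / (p₁ − p₂)²
  = (1.960 + 1.036)² · (0.68·0.32 + 0.49·0.51) / (0.19)²
  = (2.996)² · (0.2176 + 0.2499) / 0.0361
  = 8.9760 · 0.4675 / 0.0361
  = 116.24
Design effect: 1.54 × 116.24 = 179.01.
Adjust for 89% response: 179.01 / 0.89 = 201.14.
Round up → n = 202 per group.

n = 202 per group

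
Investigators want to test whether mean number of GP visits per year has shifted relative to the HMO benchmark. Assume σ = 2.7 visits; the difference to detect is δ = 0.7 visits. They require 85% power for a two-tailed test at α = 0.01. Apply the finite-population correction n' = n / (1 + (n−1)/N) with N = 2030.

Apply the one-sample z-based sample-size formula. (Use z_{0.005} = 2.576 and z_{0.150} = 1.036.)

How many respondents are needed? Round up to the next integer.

n = 178

n = (z_{α/2} + z_β)² · σ² / δ²
  = (2.576 + 1.036)² · 2.7² / 0.7²
  = 13.0465 · 7.29 / 0.49
  = 194.10
Finite-population correction (N = 2030): 194.10 / (1 + (194.10 − 1)/2030) = 177.24.
Round up → n = 178.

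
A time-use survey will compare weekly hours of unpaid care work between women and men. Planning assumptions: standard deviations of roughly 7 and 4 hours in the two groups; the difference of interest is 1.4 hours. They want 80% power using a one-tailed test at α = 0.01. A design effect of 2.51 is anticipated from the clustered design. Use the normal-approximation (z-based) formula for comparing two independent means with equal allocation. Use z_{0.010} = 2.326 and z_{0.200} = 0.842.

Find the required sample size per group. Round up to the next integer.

n = 836 per group

n = (z_α + z_β)² · (σ₁² + σ₂²) / δ²
  = (2.326 + 0.842)² · (7² + 4² = 65) / 1.4²
  = 10.0362 · 65 / 1.96
  = 332.83
Design effect: 2.51 × 332.83 = 835.41.
Round up → n = 836 per group.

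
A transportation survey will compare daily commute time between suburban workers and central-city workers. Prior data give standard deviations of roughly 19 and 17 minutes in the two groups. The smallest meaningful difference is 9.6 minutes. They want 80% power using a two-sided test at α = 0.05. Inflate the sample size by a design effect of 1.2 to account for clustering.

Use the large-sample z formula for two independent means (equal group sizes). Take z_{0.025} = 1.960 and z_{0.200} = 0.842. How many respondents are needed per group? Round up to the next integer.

n = 67 per group

n = (z_{α/2} + z_β)² · (σ₁² + σ₂²) / δ²
  = (1.960 + 0.842)² · (19² + 17² = 650) / 9.6²
  = 7.8512 · 650 / 92.16
  = 55.37
Design effect: 1.2 × 55.37 = 66.45.
Round up → n = 67 per group.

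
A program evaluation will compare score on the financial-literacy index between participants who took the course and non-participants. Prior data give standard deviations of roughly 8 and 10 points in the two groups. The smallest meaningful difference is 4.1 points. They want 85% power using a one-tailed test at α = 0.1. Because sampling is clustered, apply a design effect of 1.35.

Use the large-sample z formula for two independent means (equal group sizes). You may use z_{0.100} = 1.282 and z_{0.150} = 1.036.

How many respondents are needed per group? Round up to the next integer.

n = 71 per group

n = (z_α + z_β)² · (σ₁² + σ₂²) / δ²
  = (1.282 + 1.036)² · (8² + 10² = 164) / 4.1²
  = 5.3731 · 164 / 16.81
  = 52.42
Design effect: 1.35 × 52.42 = 70.77.
Round up → n = 71 per group.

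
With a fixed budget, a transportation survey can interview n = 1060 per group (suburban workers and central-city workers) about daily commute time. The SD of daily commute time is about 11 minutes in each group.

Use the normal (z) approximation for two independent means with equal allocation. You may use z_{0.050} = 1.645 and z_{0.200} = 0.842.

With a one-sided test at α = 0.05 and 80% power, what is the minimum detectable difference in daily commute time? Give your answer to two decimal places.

Minimum detectable difference ≈ 1.19 minutes

δ = (z_α + z_β) · √((σ₁²+σ₂²)/n)
  = (1.645 + 0.842) · √(242/1060)
  = 2.487 · √0.2283
  = 2.487 · 0.4778
  = 1.1883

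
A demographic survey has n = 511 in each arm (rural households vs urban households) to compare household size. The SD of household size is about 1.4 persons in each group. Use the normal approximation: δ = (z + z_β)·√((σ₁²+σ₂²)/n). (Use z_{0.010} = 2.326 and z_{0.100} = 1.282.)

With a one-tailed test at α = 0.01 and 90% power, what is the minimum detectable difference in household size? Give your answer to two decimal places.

δ = (z_α + z_β) · √((σ₁²+σ₂²)/n)
  = (2.326 + 1.282) · √(3.92/511)
  = 3.608 · √0.00767
  = 3.608 · 0.0876
  = 0.3160

Minimum detectable difference ≈ 0.32 persons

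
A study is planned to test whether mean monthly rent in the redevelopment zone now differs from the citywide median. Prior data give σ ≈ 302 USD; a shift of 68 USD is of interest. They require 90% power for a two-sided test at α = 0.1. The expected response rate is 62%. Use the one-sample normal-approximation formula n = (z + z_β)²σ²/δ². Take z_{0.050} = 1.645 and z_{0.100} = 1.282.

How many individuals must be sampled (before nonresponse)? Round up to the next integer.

n = 273

n = (z_{α/2} + z_β)² · σ² / δ²
  = (1.645 + 1.282)² · 302² / 68²
  = 8.5673 · 91204 / 4624
  = 168.98
Adjust for 62% response: 168.98 / 0.62 = 272.55.
Round up → n = 273.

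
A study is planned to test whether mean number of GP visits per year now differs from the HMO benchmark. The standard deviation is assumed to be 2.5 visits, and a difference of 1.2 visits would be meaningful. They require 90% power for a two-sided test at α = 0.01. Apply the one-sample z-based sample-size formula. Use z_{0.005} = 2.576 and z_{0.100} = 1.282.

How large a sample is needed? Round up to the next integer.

n = (z_{α/2} + z_β)² · σ² / δ²
  = (2.576 + 1.282)² · 2.5² / 1.2²
  = 14.8842 · 6.25 / 1.44
  = 64.60
Round up → n = 65.

n = 65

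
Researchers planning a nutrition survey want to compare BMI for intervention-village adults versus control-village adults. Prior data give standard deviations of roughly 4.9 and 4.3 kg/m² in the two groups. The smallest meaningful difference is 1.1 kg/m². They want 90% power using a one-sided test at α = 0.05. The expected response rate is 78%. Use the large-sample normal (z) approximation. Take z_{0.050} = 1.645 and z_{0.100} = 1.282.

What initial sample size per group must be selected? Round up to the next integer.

n = (z_α + z_β)² · (σ₁² + σ₂²) / δ²
  = (1.645 + 1.282)² · (4.9² + 4.3² = 42.5) / 1.1²
  = 8.5673 · 42.5 / 1.21
  = 300.92
Adjust for 78% response: 300.92 / 0.78 = 385.79.
Round up → n = 386 per group.

n = 386 per group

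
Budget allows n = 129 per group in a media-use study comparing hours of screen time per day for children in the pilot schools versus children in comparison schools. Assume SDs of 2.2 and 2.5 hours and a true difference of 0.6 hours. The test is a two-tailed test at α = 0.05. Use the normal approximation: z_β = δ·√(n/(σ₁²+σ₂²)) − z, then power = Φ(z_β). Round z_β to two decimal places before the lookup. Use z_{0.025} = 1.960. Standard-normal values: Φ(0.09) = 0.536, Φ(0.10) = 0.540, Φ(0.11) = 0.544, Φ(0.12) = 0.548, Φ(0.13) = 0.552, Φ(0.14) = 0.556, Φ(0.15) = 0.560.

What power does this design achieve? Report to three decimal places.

Power ≈ 0.536

z_β = δ·√(n/(σ₁²+σ₂²)) − z_{α/2}
    = 0.6 · √(129/11.09) − 1.960
    = 0.6 · 3.41059 − 1.960
    = 2.0464 − 1.960 = 0.0864 → 0.09
Power = Φ(0.09) = 0.536.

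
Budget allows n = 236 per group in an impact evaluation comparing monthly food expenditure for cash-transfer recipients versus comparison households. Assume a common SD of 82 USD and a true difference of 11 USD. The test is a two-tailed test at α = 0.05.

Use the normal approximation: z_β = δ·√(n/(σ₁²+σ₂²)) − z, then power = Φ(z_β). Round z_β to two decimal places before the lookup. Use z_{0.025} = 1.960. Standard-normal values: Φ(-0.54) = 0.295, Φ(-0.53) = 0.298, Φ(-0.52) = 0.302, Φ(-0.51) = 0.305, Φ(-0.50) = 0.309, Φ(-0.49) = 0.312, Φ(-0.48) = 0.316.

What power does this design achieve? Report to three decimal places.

Power ≈ 0.309

z_β = δ·√(n/(σ₁²+σ₂²)) − z_{α/2}
    = 11 · √(236/13448) − 1.960
    = 11 · 0.13247 − 1.960
    = 1.4572 − 1.960 = -0.5028 → -0.50
Power = Φ(-0.50) = 0.309.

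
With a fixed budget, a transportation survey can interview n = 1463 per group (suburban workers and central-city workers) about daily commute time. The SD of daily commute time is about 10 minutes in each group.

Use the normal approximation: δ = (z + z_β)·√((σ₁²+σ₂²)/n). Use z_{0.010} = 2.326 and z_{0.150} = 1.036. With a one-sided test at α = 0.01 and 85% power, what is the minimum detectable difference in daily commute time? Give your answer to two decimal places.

Minimum detectable difference ≈ 1.24 minutes

δ = (z_α + z_β) · √((σ₁²+σ₂²)/n)
  = (2.326 + 1.036) · √(200/1463)
  = 3.362 · √0.13671
  = 3.362 · 0.3697
  = 1.2431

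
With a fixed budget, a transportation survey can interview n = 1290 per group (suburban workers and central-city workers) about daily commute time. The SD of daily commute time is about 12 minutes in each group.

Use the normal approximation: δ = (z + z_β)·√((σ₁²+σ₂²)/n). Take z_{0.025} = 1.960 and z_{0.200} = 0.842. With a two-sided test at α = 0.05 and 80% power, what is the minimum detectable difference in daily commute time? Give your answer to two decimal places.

Minimum detectable difference ≈ 1.32 minutes

δ = (z_{α/2} + z_β) · √((σ₁²+σ₂²)/n)
  = (1.960 + 0.842) · √(288/1290)
  = 2.802 · √0.22326
  = 2.802 · 0.4725
  = 1.3239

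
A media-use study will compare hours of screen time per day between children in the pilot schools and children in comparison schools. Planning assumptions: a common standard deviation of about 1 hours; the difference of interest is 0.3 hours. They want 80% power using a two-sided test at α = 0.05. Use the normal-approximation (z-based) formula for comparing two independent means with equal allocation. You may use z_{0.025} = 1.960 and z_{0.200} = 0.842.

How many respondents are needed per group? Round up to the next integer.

n = 175 per group

n = (z_{α/2} + z_β)² · (σ₁² + σ₂²) / δ²
  = (1.960 + 0.842)² · (2·1² = 2) / 0.3²
  = 7.8512 · 2 / 0.09
  = 174.47
Round up → n = 175 per group.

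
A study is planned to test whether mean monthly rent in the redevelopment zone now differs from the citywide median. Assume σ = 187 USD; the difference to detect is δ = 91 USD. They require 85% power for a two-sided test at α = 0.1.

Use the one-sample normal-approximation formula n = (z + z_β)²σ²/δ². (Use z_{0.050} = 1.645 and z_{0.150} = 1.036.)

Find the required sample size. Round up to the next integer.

n = 31

n = (z_{α/2} + z_β)² · σ² / δ²
  = (1.645 + 1.036)² · 187² / 91²
  = 7.1878 · 34969 / 8281
  = 30.35
Round up → n = 31.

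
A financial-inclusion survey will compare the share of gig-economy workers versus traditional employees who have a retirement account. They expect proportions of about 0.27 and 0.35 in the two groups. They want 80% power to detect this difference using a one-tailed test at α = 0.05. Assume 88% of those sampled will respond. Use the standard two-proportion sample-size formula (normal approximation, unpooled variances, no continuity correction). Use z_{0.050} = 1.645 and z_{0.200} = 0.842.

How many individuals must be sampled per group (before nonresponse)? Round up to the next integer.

n = (z_α + z_β)² · [p₁(1−p₁) + p₂(1−p₂)] / (p₁ − p₂)²
  = (1.645 + 0.842)² · (0.27·0.73 + 0.35·0.65) / (-0.08)²
  = (2.487)² · (0.1971 + 0.2275) / 0.0064
  = 6.1852 · 0.4246 / 0.0064
  = 410.35
Adjust for 88% response: 410.35 / 0.88 = 466.30.
Round up → n = 467 per group.

n = 467 per group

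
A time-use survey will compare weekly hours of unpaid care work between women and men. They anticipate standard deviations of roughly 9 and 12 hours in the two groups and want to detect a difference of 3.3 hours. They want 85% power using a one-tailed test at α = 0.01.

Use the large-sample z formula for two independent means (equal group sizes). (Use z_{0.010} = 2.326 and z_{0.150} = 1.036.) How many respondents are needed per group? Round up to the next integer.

n = 234 per group

n = (z_α + z_β)² · (σ₁² + σ₂²) / δ²
  = (2.326 + 1.036)² · (9² + 12² = 225) / 3.3²
  = 11.3030 · 225 / 10.89
  = 233.53
Round up → n = 234 per group.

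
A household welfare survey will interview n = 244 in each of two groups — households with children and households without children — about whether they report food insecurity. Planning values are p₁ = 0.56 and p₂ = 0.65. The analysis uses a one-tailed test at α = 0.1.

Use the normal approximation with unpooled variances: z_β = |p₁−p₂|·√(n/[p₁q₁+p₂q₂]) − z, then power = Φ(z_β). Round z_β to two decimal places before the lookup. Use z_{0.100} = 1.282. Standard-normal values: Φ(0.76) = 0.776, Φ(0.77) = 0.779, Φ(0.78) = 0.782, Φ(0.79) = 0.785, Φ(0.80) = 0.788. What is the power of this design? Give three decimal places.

Power ≈ 0.776

z_β = |p₁−p₂|·√(n/[p₁q₁+p₂q₂]) − z_α
    = 0.09 · √(244/0.4739) − 1.282
    = 0.09 · 22.6909 − 1.282
    = 2.0422 − 1.282 = 0.7602 → 0.76
Power = Φ(0.76) = 0.776.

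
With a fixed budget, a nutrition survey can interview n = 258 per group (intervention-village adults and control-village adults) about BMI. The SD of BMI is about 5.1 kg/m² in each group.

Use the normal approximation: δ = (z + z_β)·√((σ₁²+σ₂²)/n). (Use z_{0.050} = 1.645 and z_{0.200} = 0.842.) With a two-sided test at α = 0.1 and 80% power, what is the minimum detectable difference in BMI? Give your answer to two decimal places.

δ = (z_{α/2} + z_β) · √((σ₁²+σ₂²)/n)
  = (1.645 + 0.842) · √(52.02/258)
  = 2.487 · √0.20163
  = 2.487 · 0.4490
  = 1.1167

Minimum detectable difference ≈ 1.12 kg/m²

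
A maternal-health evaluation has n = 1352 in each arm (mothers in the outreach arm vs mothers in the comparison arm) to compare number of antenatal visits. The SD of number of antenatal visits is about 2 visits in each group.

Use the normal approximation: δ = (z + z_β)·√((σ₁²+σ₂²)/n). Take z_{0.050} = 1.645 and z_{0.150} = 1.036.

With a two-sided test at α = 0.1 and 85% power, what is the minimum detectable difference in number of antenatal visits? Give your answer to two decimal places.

δ = (z_{α/2} + z_β) · √((σ₁²+σ₂²)/n)
  = (1.645 + 1.036) · √(8/1352)
  = 2.681 · √0.00592
  = 2.681 · 0.0769
  = 0.2062

Minimum detectable difference ≈ 0.21 visits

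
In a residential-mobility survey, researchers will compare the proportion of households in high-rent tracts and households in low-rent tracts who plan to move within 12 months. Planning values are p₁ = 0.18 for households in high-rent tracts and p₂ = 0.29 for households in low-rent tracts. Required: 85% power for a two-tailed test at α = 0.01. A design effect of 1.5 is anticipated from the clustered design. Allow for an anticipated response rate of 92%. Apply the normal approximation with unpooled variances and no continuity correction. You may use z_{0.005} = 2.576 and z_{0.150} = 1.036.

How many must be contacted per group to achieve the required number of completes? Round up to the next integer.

n = (z_{α/2} + z_β)² · [p₁(1−p₁) + p₂(1−p₂)] / (p₁ − p₂)²
  = (2.576 + 1.036)² · (0.18·0.82 + 0.29·0.71) / (-0.11)²
  = (3.612)² · (0.1476 + 0.2059) / 0.0121
  = 13.0465 · 0.3535 / 0.0121
  = 381.15
Design effect: 1.5 × 381.15 = 571.73.
Adjust for 92% response: 571.73 / 0.92 = 621.45.
Round up → n = 622 per group.

n = 622 per group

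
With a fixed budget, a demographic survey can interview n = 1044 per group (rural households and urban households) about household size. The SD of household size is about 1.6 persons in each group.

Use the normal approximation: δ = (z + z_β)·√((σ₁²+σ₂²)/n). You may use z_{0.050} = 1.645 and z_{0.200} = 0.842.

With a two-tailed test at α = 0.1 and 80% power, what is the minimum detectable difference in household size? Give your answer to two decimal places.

Minimum detectable difference ≈ 0.17 persons

δ = (z_{α/2} + z_β) · √((σ₁²+σ₂²)/n)
  = (1.645 + 0.842) · √(5.12/1044)
  = 2.487 · √0.0049
  = 2.487 · 0.0700
  = 0.1742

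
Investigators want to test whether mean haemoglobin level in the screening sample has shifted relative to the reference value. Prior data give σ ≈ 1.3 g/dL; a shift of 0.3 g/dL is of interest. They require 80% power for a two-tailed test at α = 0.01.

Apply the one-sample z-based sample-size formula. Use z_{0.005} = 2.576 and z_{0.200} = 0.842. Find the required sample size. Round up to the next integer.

n = (z_{α/2} + z_β)² · σ² / δ²
  = (2.576 + 0.842)² · 1.3² / 0.3²
  = 11.6827 · 1.69 / 0.09
  = 219.38
Round up → n = 220.

n = 220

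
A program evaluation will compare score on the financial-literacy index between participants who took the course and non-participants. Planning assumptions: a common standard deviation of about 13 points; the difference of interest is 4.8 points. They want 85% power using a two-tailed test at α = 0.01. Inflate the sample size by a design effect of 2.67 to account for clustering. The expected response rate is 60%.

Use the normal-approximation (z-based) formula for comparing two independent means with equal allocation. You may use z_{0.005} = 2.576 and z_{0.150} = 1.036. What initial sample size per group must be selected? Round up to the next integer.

n = (z_{α/2} + z_β)² · (σ₁² + σ₂²) / δ²
  = (2.576 + 1.036)² · (2·13² = 338) / 4.8²
  = 13.0465 · 338 / 23.04
  = 191.39
Design effect: 2.67 × 191.39 = 511.02.
Adjust for 60% response: 511.02 / 0.60 = 851.71.
Round up → n = 852 per group.

n = 852 per group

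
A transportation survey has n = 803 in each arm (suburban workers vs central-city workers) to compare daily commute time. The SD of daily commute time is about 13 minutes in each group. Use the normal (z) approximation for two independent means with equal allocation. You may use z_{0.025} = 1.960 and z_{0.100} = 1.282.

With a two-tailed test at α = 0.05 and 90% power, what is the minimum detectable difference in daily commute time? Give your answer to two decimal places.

δ = (z_{α/2} + z_β) · √((σ₁²+σ₂²)/n)
  = (1.960 + 1.282) · √(338/803)
  = 3.242 · √0.42092
  = 3.242 · 0.6488
  = 2.1034

Minimum detectable difference ≈ 2.10 minutes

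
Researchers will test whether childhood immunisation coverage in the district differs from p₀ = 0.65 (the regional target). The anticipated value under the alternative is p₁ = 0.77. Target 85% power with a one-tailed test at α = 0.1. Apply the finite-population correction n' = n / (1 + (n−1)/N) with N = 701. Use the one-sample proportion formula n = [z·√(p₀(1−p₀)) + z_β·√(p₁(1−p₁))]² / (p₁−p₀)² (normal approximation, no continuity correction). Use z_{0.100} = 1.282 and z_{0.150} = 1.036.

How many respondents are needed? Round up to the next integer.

n = 69

n = [z_α·√(p₀q₀) + z_β·√(p₁q₁)]² / (p₁ − p₀)²
  = [1.282·√(0.65·0.35) + 1.036·√(0.77·0.23)]² / (0.12)²
  = [1.282·0.4770 + 1.036·0.4208]² / 0.0144
  = [1.0475]² / 0.0144
  = 76.19
Finite-population correction (N = 701): 76.19 / (1 + (76.19 − 1)/701) = 68.81.
Round up → n = 69.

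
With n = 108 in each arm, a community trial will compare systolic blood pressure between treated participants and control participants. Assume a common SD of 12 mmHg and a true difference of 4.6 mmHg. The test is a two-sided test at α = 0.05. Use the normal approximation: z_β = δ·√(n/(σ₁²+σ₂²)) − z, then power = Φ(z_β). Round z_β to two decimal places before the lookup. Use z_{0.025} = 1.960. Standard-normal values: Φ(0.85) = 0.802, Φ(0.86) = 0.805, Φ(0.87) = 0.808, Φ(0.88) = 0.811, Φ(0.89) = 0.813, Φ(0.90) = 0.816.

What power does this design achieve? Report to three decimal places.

z_β = δ·√(n/(σ₁²+σ₂²)) − z_{α/2}
    = 4.6 · √(108/288) − 1.960
    = 4.6 · 0.61237 − 1.960
    = 2.8169 − 1.960 = 0.8569 → 0.86
Power = Φ(0.86) = 0.805.

Power ≈ 0.805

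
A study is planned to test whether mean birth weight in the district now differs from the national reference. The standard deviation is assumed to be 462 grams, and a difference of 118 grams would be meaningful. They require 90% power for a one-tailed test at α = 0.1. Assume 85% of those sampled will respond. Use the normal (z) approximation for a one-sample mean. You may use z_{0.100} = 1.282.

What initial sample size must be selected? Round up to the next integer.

n = (z_α + z_β)² · σ² / δ²
  = (1.282 + 1.282)² · 462² / 118²
  = 6.5741 · 213444 / 13924
  = 100.78
Adjust for 85% response: 100.78 / 0.85 = 118.56.
Round up → n = 119.

n = 119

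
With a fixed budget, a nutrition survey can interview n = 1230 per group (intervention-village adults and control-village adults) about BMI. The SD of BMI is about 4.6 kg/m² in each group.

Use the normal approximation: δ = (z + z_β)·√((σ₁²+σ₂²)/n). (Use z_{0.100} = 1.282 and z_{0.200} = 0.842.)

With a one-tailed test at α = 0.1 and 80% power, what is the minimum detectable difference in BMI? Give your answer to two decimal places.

δ = (z_α + z_β) · √((σ₁²+σ₂²)/n)
  = (1.282 + 0.842) · √(42.32/1230)
  = 2.124 · √0.03441
  = 2.124 · 0.1855
  = 0.3940

Minimum detectable difference ≈ 0.39 kg/m²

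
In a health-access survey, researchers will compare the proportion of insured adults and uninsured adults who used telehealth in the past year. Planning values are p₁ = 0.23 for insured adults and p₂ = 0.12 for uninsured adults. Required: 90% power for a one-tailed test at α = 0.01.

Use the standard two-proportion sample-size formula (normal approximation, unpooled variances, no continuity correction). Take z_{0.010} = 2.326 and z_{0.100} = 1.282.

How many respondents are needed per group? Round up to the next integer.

n = (z_α + z_β)² · [p₁(1−p₁) + p₂(1−p₂)] / (p₁ − p₂)²
  = (2.326 + 1.282)² · (0.23·0.77 + 0.12·0.88) / (0.11)²
  = (3.608)² · (0.1771 + 0.1056) / 0.0121
  = 13.0177 · 0.2827 / 0.0121
  = 304.14
Round up → n = 305 per group.

n = 305 per group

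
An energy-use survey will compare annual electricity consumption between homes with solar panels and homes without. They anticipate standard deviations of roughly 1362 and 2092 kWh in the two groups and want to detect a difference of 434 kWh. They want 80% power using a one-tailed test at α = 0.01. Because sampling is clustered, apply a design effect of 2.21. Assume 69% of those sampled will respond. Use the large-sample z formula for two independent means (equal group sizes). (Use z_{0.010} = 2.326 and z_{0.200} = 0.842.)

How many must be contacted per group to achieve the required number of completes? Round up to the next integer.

n = (z_α + z_β)² · (σ₁² + σ₂²) / δ²
  = (2.326 + 0.842)² · (1362² + 2092² = 6231508) / 434²
  = 10.0362 · 6231508 / 188356
  = 332.04
Design effect: 2.21 × 332.04 = 733.80.
Adjust for 69% response: 733.80 / 0.69 = 1063.47.
Round up → n = 1064 per group.

n = 1064 per group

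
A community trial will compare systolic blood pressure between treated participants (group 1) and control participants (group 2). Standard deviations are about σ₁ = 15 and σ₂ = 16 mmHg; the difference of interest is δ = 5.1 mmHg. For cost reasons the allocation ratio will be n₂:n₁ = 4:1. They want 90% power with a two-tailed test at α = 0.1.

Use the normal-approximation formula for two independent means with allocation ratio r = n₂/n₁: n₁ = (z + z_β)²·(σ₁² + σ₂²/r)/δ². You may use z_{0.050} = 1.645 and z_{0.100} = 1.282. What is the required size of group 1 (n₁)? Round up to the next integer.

n₁ = (z_{α/2} + z_β)² · (σ₁² + σ₂²/r) / δ²
   = (1.645 + 1.282)² · (15² + 16²/4) / 5.1²
   = 8.5673 · (225 + 64) / 26.01
   = 8.5673 · 289 / 26.01
   = 95.19
Round up → n₁ = 96; n₂ = r·n₁ = 4 × 96 = 384.

n₁ = 96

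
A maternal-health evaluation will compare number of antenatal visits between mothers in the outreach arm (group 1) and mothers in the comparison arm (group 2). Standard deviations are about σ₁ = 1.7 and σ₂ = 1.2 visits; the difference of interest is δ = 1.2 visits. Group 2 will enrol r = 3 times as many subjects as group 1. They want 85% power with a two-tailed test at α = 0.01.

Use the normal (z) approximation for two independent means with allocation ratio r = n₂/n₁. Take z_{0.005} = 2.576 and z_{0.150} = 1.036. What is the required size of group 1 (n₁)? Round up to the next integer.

n₁ = (z_{α/2} + z_β)² · (σ₁² + σ₂²/r) / δ²
   = (2.576 + 1.036)² · (1.7² + 1.2²/3) / 1.2²
   = 13.0465 · (2.89 + 0.48) / 1.44
   = 13.0465 · 3.37 / 1.44
   = 30.53
Round up → n₁ = 31; n₂ = r·n₁ = 3 × 31 = 93.

n₁ = 31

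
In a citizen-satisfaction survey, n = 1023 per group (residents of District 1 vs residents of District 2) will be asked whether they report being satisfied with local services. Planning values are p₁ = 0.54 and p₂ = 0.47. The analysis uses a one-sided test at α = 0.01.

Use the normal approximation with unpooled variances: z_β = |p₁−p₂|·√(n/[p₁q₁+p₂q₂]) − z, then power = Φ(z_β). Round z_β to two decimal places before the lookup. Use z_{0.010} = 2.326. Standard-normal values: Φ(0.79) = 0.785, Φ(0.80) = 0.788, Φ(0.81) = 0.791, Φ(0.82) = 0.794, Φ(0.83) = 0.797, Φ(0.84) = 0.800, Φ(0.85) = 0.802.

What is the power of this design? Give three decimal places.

Power ≈ 0.802

z_β = |p₁−p₂|·√(n/[p₁q₁+p₂q₂]) − z_α
    = 0.07 · √(1023/0.4975) − 2.326
    = 0.07 · 45.3462 − 2.326
    = 3.1742 − 2.326 = 0.8482 → 0.85
Power = Φ(0.85) = 0.802.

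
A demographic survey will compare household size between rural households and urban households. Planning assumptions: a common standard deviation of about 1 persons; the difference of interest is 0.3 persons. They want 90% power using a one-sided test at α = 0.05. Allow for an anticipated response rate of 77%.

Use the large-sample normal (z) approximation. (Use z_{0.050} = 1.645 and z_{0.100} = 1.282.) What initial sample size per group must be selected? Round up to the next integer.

n = (z_α + z_β)² · (σ₁² + σ₂²) / δ²
  = (1.645 + 1.282)² · (2·1² = 2) / 0.3²
  = 8.5673 · 2 / 0.09
  = 190.39
Adjust for 77% response: 190.39 / 0.77 = 247.25.
Round up → n = 248 per group.

n = 248 per group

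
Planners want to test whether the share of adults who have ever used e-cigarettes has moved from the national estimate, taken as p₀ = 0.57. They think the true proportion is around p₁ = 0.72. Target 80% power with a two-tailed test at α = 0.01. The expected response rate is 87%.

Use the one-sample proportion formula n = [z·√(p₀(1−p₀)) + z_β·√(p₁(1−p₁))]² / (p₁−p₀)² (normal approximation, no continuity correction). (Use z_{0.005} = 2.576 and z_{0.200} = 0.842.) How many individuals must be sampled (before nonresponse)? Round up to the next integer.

n = 140

n = [z_{α/2}·√(p₀q₀) + z_β·√(p₁q₁)]² / (p₁ − p₀)²
  = [2.576·√(0.57·0.43) + 0.842·√(0.72·0.28)]² / (0.15)²
  = [2.576·0.4951 + 0.842·0.4490]² / 0.0225
  = [1.6534]² / 0.0225
  = 121.50
Adjust for 87% response: 121.50 / 0.87 = 139.65.
Round up → n = 140.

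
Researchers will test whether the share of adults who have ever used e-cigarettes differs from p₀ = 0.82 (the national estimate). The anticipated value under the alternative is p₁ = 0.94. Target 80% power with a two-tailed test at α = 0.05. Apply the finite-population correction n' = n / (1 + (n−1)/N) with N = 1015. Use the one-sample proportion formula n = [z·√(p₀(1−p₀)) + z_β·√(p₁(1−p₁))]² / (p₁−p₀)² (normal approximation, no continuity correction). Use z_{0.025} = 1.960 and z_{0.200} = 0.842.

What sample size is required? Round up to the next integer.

n = 60

n = [z_{α/2}·√(p₀q₀) + z_β·√(p₁q₁)]² / (p₁ − p₀)²
  = [1.960·√(0.82·0.18) + 0.842·√(0.94·0.06)]² / (0.12)²
  = [1.960·0.3842 + 0.842·0.2375]² / 0.0144
  = [0.9530]² / 0.0144
  = 63.07
Finite-population correction (N = 1015): 63.07 / (1 + (63.07 − 1)/1015) = 59.43.
Round up → n = 60.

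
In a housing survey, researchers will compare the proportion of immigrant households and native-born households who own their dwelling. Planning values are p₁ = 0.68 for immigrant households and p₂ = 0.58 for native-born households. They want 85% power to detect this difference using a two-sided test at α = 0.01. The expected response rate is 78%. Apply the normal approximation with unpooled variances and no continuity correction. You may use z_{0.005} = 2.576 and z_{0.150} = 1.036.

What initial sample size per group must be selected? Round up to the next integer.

n = (z_{α/2} + z_β)² · [p₁(1−p₁) + p₂(1−p₂)] / (p₁ − p₂)²
  = (2.576 + 1.036)² · (0.68·0.32 + 0.58·0.42) / (0.10)²
  = (3.612)² · (0.2176 + 0.2436) / 0.0100
  = 13.0465 · 0.4612 / 0.0100
  = 601.71
Adjust for 78% response: 601.71 / 0.78 = 771.42.
Round up → n = 772 per group.

n = 772 per group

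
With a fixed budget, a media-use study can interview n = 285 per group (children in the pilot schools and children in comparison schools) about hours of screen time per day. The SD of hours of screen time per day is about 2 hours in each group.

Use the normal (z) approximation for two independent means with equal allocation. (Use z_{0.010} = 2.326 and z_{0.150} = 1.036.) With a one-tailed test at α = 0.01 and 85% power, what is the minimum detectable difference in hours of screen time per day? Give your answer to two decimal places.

Minimum detectable difference ≈ 0.56 hours

δ = (z_α + z_β) · √((σ₁²+σ₂²)/n)
  = (2.326 + 1.036) · √(8/285)
  = 3.362 · √0.02807
  = 3.362 · 0.1675
  = 0.5633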